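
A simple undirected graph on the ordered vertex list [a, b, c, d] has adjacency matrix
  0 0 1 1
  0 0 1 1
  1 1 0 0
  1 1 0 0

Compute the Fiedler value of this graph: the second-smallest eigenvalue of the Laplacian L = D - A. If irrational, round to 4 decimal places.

Each diagonal entry of L is the vertex degree and each off-diagonal entry is -1 where an edge is present, 0 otherwise; in the order [a, b, c, d] the diagonal is [2, 2, 2, 2]. Computing the eigenvalues of L and sorting gives [0, 2, 2, 4]. The Fiedler value lambda_2 = 2 is strictly positive, so the graph is connected. The largest eigenvalue, 4, is at most the vertex count 4.

2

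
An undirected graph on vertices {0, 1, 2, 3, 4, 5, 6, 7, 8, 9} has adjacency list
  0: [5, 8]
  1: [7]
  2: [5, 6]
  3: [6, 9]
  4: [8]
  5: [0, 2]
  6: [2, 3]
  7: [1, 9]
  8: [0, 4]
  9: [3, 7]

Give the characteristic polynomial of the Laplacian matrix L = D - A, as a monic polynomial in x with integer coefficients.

Reading degrees in the order [0, 1, 2, 3, 4, 5, 6, 7, 8, 9] gives [2, 1, 2, 2, 1, 2, 2, 2, 2, 2]; set D = diag(2, 1, 2, 2, 1, 2, 2, 2, 2, 2) and form L = D - A. L has integer entries, so p(x) = det(xI - L) has integer coefficients. Expanding the determinant yields x^10 - 18x^9 + 136x^8 - 560x^7 + 1365x^6 - 2002x^5 + 1716x^4 - 792x^3 + 165x^2 - 10x. Since p(0) = det(-L) = 0, x divides p(x).

x^10 - 18x^9 + 136x^8 - 560x^7 + 1365x^6 - 2002x^5 + 1716x^4 - 792x^3 + 165x^2 - 10x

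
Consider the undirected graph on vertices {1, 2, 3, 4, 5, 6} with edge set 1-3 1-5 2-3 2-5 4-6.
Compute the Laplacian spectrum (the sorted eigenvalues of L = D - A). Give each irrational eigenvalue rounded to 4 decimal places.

Each diagonal entry of L is the vertex degree and each off-diagonal entry is -1 where an edge is present, 0 otherwise; in the order [1, 2, 3, 4, 5, 6] the diagonal is [2, 2, 2, 1, 2, 1]. Since every row of L sums to 0, the all-ones vector is in the kernel and 0 is an eigenvalue. The 2 zero eigenvalues correspond to the 2 connected components. The eigenvalues sum to 10, which equals trace(L) = 2|E|.

[0, 0, 2, 2, 2, 4]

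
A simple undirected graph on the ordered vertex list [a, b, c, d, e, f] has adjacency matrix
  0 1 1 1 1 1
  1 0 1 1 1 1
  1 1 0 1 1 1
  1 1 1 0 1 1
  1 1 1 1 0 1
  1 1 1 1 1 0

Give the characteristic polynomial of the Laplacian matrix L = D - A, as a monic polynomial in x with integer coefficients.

With the vertex order [a, b, c, d, e, f], the degrees are [5, 5, 5, 5, 5, 5], giving D = diag(5, 5, 5, 5, 5, 5) and L = D - A. Computing det(xI - L) by cofactor expansion (or equivalently via sum-over-permutations) gives x^6 - 30x^5 + 360x^4 - 2160x^3 + 6480x^2 - 7776x. The constant term is 0 because L is singular (the all-ones vector lies in its kernel). The eigenvalues sum to 30, which equals trace(L) = 2|E|.

x^6 - 30x^5 + 360x^4 - 2160x^3 + 6480x^2 - 7776x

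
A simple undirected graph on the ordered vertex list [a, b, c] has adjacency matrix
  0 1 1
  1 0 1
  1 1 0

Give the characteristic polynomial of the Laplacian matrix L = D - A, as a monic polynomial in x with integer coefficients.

Reading degrees in the order [a, b, c] gives [2, 2, 2]; set D = diag(2, 2, 2) and form L = D - A. Computing det(xI - L) by cofactor expansion (or equivalently via sum-over-permutations) gives x^3 - 6x^2 + 9x. The coefficient of x^2 equals -trace(L) = -6, matching the sum of degrees. The eigenvalues sum to 6, which equals trace(L) = 2|E|.

x^3 - 6x^2 + 9x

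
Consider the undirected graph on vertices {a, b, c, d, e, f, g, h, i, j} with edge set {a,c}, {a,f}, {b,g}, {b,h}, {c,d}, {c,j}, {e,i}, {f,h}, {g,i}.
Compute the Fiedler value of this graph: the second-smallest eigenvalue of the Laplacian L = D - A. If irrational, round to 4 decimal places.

Reading degrees in the order [a, b, c, d, e, f, g, h, i, j] gives [2, 2, 3, 1, 1, 2, 2, 2, 2, 1]; set D = diag(2, 2, 3, 1, 1, 2, 2, 2, 2, 1) and form L = D - A. Computing the eigenvalues of L and sorting gives [0, 0.1029, 0.4367, 1, 1, 1.7250, 2.5064, 3.2255, 3.7678, 4.2357]. The Fiedler value lambda_2 = 0.1029 is strictly positive, so the graph is connected. The eigenvalues sum to 18, which equals trace(L) = 2|E|. The largest eigenvalue, 4.2357, is at most the vertex count 10.

0.1029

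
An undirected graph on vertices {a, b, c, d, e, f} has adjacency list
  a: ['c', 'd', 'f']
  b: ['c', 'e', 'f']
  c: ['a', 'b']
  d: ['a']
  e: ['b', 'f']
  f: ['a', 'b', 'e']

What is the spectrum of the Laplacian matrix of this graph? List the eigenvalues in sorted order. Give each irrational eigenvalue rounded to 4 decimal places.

With the vertex order [a, b, c, d, e, f], the degrees are [3, 3, 2, 1, 2, 3], giving D = diag(3, 3, 2, 1, 2, 3) and L = D - A. Since every row of L sums to 0, the all-ones vector is in the kernel and 0 is an eigenvalue. By the matrix-tree theorem the graph has (1/6) * product of the nonzero eigenvalues = 11 spanning trees. The largest eigenvalue, 4.8912, is at most the vertex count 6.

[0, 0.7216, 1.6826, 3, 3.7046, 4.8912]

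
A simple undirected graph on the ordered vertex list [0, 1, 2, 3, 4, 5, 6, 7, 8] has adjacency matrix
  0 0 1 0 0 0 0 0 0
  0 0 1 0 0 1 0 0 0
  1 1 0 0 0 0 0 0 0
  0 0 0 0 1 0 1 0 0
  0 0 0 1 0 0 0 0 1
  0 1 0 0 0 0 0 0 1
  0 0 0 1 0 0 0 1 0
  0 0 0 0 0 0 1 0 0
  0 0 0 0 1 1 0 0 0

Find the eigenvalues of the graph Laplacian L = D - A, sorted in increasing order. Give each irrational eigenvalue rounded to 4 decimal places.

[0, 0.1206, 0.4679, 1, 1.6527, 2.3473, 3, 3.5321, 3.8794]

Reading degrees in the order [0, 1, 2, 3, 4, 5, 6, 7, 8] gives [1, 2, 2, 2, 2, 2, 2, 1, 2]; set D = diag(1, 2, 2, 2, 2, 2, 2, 1, 2) and form L = D - A. Diagonalising L (or applying a numerical eigensolver to the 9x9 matrix) gives the spectrum above. The largest eigenvalue, 3.8794, is at most the vertex count 9.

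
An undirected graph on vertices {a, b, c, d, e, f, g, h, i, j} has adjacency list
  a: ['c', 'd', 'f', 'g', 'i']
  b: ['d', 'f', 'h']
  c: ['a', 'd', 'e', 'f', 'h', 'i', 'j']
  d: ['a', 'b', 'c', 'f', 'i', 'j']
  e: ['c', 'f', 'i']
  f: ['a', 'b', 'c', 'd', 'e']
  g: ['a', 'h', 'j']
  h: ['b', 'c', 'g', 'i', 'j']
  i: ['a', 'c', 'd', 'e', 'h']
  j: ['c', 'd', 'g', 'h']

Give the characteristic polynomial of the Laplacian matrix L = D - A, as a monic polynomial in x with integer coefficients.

With the vertex order [a, b, c, d, e, f, g, h, i, j], the degrees are [5, 3, 7, 6, 3, 5, 3, 5, 5, 4], giving D = diag(5, 3, 7, 6, 3, 5, 3, 5, 5, 4) and L = D - A. Computing det(xI - L) by cofactor expansion (or equivalently via sum-over-permutations) gives x^10 - 46x^9 + 921x^8 - 10522x^7 + 75500x^6 - 352414x^5 + 1068659x^4 - 2027176x^3 + 2179491x^2 - 1010380x. The constant term is 0 because L is singular (the all-ones vector lies in its kernel). The largest eigenvalue, 8.2833, is at most the vertex count 10. By the matrix-tree theorem the graph has (1/10) * product of the nonzero eigenvalues = 101038 spanning trees.

x^10 - 46x^9 + 921x^8 - 10522x^7 + 75500x^6 - 352414x^5 + 1068659x^4 - 2027176x^3 + 2179491x^2 - 1010380x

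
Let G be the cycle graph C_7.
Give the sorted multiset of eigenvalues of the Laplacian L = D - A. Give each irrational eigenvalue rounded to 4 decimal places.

The graph has 7 vertices and degree multiset [2, 2, 2, 2, 2, 2, 2]; D is the diagonal matrix of degrees and L = D - A. The multiplicity of 0 as a Laplacian eigenvalue equals the number of connected components. The single zero eigenvalue shows the graph is connected.

[0, 0.7530, 0.7530, 2.4450, 2.4450, 3.8019, 3.8019]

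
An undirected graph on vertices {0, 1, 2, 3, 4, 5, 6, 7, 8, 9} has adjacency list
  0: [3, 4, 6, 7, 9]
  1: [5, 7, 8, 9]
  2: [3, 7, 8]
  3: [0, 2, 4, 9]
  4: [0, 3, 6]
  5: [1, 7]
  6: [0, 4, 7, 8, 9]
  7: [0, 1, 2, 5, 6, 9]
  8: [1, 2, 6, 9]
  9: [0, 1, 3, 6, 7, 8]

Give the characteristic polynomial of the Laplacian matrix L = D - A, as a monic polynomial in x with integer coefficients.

With the vertex order [0, 1, 2, 3, 4, 5, 6, 7, 8, 9], the degrees are [5, 4, 3, 4, 3, 2, 5, 6, 4, 6], giving D = diag(5, 4, 3, 4, 3, 2, 5, 6, 4, 6) and L = D - A. Computing det(xI - L) by cofactor expansion (or equivalently via sum-over-permutations) gives x^10 - 42x^9 + 765x^8 - 7916x^7 + 51171x^6 - 213736x^5 + 575028x^4 - 957074x^3 + 889718x^2 - 349610x. The coefficient of x^9 equals -trace(L) = -42, matching the sum of degrees. The largest eigenvalue, 7.7134, is at most the vertex count 10.

x^10 - 42x^9 + 765x^8 - 7916x^7 + 51171x^6 - 213736x^5 + 575028x^4 - 957074x^3 + 889718x^2 - 349610x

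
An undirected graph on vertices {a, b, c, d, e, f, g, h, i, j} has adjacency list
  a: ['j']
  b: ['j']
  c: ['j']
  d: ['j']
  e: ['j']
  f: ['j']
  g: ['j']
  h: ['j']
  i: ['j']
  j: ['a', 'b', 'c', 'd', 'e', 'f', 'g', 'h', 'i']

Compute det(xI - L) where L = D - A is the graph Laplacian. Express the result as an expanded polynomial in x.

With the vertex order [a, b, c, d, e, f, g, h, i, j], the degrees are [1, 1, 1, 1, 1, 1, 1, 1, 1, 9], giving D = diag(1, 1, 1, 1, 1, 1, 1, 1, 1, 9) and L = D - A. The eigenvalues of L are [0, 1, 1, 1, 1, 1, 1, 1, 1, 10]; the characteristic polynomial is the product of (x - lambda_i), which multiplies out to x^10 - 18x^9 + 108x^8 - 336x^7 + 630x^6 - 756x^5 + 588x^4 - 288x^3 + 81x^2 - 10x. The constant term is 0 because L is singular (the all-ones vector lies in its kernel). The largest eigenvalue, 10, is at most the vertex count 10. The eigenvalues sum to 18, which equals trace(L) = 2|E|.

x^10 - 18x^9 + 108x^8 - 336x^7 + 630x^6 - 756x^5 + 588x^4 - 288x^3 + 81x^2 - 10x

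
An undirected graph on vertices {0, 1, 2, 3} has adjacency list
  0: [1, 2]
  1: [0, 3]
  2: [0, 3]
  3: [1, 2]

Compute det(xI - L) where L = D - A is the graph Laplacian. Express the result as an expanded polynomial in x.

Reading degrees in the order [0, 1, 2, 3] gives [2, 2, 2, 2]; set D = diag(2, 2, 2, 2) and form L = D - A. The eigenvalues of L are [0, 2, 2, 4]; the characteristic polynomial is the product of (x - lambda_i), which multiplies out to x^4 - 8x^3 + 20x^2 - 16x. The constant term is 0 because L is singular (the all-ones vector lies in its kernel). The eigenvalues sum to 8, which equals trace(L) = 2|E|.

x^4 - 8x^3 + 20x^2 - 16x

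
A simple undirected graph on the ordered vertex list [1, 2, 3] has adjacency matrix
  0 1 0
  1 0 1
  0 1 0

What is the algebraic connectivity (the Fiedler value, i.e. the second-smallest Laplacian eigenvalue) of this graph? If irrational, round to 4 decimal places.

1

Each diagonal entry of L is the vertex degree and each off-diagonal entry is -1 where an edge is present, 0 otherwise; in the order [1, 2, 3] the diagonal is [1, 2, 1]. The smallest Laplacian eigenvalue is always 0. The next one, lambda_2 = 1, measures how hard the graph is to disconnect: larger values mean better connectivity. By the matrix-tree theorem the graph has (1/3) * product of the nonzero eigenvalues = 1 spanning tree. The largest eigenvalue, 3, is at most the vertex count 3.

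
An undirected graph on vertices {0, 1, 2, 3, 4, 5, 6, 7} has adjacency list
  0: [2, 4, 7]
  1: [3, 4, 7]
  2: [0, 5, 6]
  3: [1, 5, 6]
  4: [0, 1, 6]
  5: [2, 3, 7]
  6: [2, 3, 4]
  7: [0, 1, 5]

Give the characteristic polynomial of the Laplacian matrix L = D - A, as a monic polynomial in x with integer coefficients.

Reading degrees in the order [0, 1, 2, 3, 4, 5, 6, 7] gives [3, 3, 3, 3, 3, 3, 3, 3]; set D = diag(3, 3, 3, 3, 3, 3, 3, 3) and form L = D - A. The eigenvalues of L are [0, 2, 2, 2, 4, 4, 4, 6]; the characteristic polynomial is the product of (x - lambda_i), which multiplies out to x^8 - 24x^7 + 240x^6 - 1296x^5 + 4080x^4 - 7488x^3 + 7424x^2 - 3072x. The constant term is 0 because L is singular (the all-ones vector lies in its kernel).

x^8 - 24x^7 + 240x^6 - 1296x^5 + 4080x^4 - 7488x^3 + 7424x^2 - 3072x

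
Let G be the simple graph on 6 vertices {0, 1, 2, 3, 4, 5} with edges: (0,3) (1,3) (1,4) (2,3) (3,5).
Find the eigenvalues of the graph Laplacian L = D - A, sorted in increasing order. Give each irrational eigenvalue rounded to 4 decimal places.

[0, 0.4859, 1, 1, 2.4280, 5.0861]

Reading degrees in the order [0, 1, 2, 3, 4, 5] gives [1, 2, 1, 4, 1, 1]; set D = diag(1, 2, 1, 4, 1, 1) and form L = D - A. Since every row of L sums to 0, the all-ones vector is in the kernel and 0 is an eigenvalue. The single zero eigenvalue shows the graph is connected.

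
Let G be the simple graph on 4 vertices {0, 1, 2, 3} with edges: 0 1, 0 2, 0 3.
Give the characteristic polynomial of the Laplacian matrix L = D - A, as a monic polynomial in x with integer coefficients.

x^4 - 6x^3 + 9x^2 - 4x

Each diagonal entry of L is the vertex degree and each off-diagonal entry is -1 where an edge is present, 0 otherwise; in the order [0, 1, 2, 3] the diagonal is [3, 1, 1, 1]. The eigenvalues of L are [0, 1, 1, 4]; the characteristic polynomial is the product of (x - lambda_i), which multiplies out to x^4 - 6x^3 + 9x^2 - 4x. The coefficient of x^3 equals -trace(L) = -6, matching the sum of degrees. The largest eigenvalue, 4, is at most the vertex count 4. By the matrix-tree theorem the graph has (1/4) * product of the nonzero eigenvalues = 1 spanning tree.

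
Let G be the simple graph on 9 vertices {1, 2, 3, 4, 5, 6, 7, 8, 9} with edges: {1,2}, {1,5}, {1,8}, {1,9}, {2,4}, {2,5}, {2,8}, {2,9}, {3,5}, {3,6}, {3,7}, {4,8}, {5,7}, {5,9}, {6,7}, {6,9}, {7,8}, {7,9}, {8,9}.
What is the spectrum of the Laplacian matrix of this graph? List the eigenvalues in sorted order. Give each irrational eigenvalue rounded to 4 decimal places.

Reading degrees in the order [1, 2, 3, 4, 5, 6, 7, 8, 9] gives [4, 5, 3, 2, 5, 3, 5, 5, 6]; set D = diag(4, 5, 3, 2, 5, 3, 5, 5, 6) and form L = D - A. Diagonalising L (or applying a numerical eigensolver to the 9x9 matrix) gives the spectrum above. The single zero eigenvalue shows the graph is connected.

[0, 1.3409, 2.5480, 3.6102, 4.8848, 5.3319, 5.8572, 7.1434, 7.2835]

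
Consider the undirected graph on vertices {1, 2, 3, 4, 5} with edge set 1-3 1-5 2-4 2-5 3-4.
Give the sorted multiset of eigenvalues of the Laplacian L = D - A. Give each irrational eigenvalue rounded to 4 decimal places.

[0, 1.3820, 1.3820, 3.6180, 3.6180]

Reading degrees in the order [1, 2, 3, 4, 5] gives [2, 2, 2, 2, 2]; set D = diag(2, 2, 2, 2, 2) and form L = D - A. Since every row of L sums to 0, the all-ones vector is in the kernel and 0 is an eigenvalue. By the matrix-tree theorem the graph has (1/5) * product of the nonzero eigenvalues = 5 spanning trees.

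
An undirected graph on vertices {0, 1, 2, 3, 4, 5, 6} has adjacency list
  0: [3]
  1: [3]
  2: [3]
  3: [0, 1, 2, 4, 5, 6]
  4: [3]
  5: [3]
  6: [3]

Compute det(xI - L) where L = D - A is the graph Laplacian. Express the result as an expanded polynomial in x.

x^7 - 12x^6 + 45x^5 - 80x^4 + 75x^3 - 36x^2 + 7x

Reading degrees in the order [0, 1, 2, 3, 4, 5, 6] gives [1, 1, 1, 6, 1, 1, 1]; set D = diag(1, 1, 1, 6, 1, 1, 1) and form L = D - A. The eigenvalues of L are [0, 1, 1, 1, 1, 1, 7]; the characteristic polynomial is the product of (x - lambda_i), which multiplies out to x^7 - 12x^6 + 45x^5 - 80x^4 + 75x^3 - 36x^2 + 7x. The constant term is 0 because L is singular (the all-ones vector lies in its kernel).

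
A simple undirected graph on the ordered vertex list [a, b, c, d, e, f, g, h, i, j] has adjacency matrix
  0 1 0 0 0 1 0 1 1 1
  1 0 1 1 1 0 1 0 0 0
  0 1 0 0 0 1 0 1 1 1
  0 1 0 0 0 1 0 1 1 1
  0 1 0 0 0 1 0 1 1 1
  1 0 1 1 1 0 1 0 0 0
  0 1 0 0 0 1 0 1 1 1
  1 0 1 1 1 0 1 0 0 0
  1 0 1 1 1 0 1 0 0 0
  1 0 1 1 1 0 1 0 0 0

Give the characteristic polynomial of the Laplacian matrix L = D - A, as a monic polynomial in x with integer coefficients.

Reading degrees in the order [a, b, c, d, e, f, g, h, i, j] gives [5, 5, 5, 5, 5, 5, 5, 5, 5, 5]; set D = diag(5, 5, 5, 5, 5, 5, 5, 5, 5, 5) and form L = D - A. L has integer entries, so p(x) = det(xI - L) has integer coefficients. Expanding the determinant yields x^10 - 50x^9 + 1100x^8 - 14000x^7 + 113750x^6 - 612500x^5 + 2187500x^4 - 5000000x^3 + 6640625x^2 - 3906250x. The constant term is 0 because L is singular (the all-ones vector lies in its kernel). The largest eigenvalue, 10, is at most the vertex count 10.

x^10 - 50x^9 + 1100x^8 - 14000x^7 + 113750x^6 - 612500x^5 + 2187500x^4 - 5000000x^3 + 6640625x^2 - 3906250x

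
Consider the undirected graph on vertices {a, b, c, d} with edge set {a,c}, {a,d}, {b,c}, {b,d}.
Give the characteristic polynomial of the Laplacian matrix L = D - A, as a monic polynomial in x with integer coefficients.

Reading degrees in the order [a, b, c, d] gives [2, 2, 2, 2]; set D = diag(2, 2, 2, 2) and form L = D - A. Computing det(xI - L) by cofactor expansion (or equivalently via sum-over-permutations) gives x^4 - 8x^3 + 20x^2 - 16x. The constant term is 0 because L is singular (the all-ones vector lies in its kernel). By the matrix-tree theorem the graph has (1/4) * product of the nonzero eigenvalues = 4 spanning trees.

x^4 - 8x^3 + 20x^2 - 16x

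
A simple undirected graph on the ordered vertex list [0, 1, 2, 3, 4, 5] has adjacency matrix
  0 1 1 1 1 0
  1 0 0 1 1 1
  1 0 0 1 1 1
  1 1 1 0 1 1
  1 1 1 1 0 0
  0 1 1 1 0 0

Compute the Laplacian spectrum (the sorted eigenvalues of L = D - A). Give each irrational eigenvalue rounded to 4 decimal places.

[0, 3, 4, 5, 6, 6]

With the vertex order [0, 1, 2, 3, 4, 5], the degrees are [4, 4, 4, 5, 4, 3], giving D = diag(4, 4, 4, 5, 4, 3) and L = D - A. L is symmetric positive semidefinite, so every eigenvalue is real and nonnegative. The single zero eigenvalue shows the graph is connected. There is one zero in the spectrum, matching the 1 component. By the matrix-tree theorem the graph has (1/6) * product of the nonzero eigenvalues = 360 spanning trees.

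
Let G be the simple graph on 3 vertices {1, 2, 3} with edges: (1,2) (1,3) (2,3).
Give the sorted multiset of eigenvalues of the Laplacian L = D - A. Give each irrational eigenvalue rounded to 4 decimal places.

Each diagonal entry of L is the vertex degree and each off-diagonal entry is -1 where an edge is present, 0 otherwise; in the order [1, 2, 3] the diagonal is [2, 2, 2]. L is symmetric positive semidefinite, so every eigenvalue is real and nonnegative. The single zero eigenvalue shows the graph is connected.

[0, 3, 3]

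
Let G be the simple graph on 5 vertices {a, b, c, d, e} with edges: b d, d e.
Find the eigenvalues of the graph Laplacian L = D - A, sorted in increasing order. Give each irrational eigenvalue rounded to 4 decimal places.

[0, 0, 0, 1, 3]

With the vertex order [a, b, c, d, e], the degrees are [0, 1, 0, 2, 1], giving D = diag(0, 1, 0, 2, 1) and L = D - A. Since every row of L sums to 0, the all-ones vector is in the kernel and 0 is an eigenvalue. The 3 zero eigenvalues correspond to the 3 connected components. There are 3 zeros in the spectrum, matching the 3 components. The largest eigenvalue, 3, is at most the vertex count 5.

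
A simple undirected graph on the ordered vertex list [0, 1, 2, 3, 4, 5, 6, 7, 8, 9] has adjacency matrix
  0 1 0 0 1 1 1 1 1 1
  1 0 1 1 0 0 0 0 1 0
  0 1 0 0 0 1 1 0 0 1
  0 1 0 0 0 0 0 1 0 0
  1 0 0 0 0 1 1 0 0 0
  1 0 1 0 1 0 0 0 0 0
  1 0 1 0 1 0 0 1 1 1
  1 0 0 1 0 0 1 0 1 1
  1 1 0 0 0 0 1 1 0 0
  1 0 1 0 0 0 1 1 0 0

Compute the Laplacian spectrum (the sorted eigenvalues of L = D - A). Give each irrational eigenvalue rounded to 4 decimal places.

[0, 1.4735, 2.5048, 3.1083, 3.4501, 4.2149, 5.4090, 6.3195, 7.2129, 8.3069]

With the vertex order [0, 1, 2, 3, 4, 5, 6, 7, 8, 9], the degrees are [7, 4, 4, 2, 3, 3, 6, 5, 4, 4], giving D = diag(7, 4, 4, 2, 3, 3, 6, 5, 4, 4) and L = D - A. L is symmetric positive semidefinite, so every eigenvalue is real and nonnegative. The largest eigenvalue, 8.3069, is at most the vertex count 10.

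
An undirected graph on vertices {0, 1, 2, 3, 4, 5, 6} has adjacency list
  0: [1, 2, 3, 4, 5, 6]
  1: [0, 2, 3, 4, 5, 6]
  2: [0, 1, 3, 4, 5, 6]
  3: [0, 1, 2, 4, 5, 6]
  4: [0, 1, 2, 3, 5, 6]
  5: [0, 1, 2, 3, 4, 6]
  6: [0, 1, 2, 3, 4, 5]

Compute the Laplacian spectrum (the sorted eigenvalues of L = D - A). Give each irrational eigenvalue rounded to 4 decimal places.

With the vertex order [0, 1, 2, 3, 4, 5, 6], the degrees are [6, 6, 6, 6, 6, 6, 6], giving D = diag(6, 6, 6, 6, 6, 6, 6) and L = D - A. The multiplicity of 0 as a Laplacian eigenvalue equals the number of connected components. The single zero eigenvalue shows the graph is connected. By the matrix-tree theorem the graph has (1/7) * product of the nonzero eigenvalues = 16807 spanning trees.

[0, 7, 7, 7, 7, 7, 7]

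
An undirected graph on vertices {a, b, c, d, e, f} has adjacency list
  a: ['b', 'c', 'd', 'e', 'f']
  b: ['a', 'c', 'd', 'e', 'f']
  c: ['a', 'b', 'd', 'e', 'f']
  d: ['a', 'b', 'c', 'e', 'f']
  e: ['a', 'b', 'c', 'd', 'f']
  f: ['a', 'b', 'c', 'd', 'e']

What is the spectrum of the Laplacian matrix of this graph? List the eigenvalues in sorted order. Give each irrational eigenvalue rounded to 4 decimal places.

[0, 6, 6, 6, 6, 6]

Each diagonal entry of L is the vertex degree and each off-diagonal entry is -1 where an edge is present, 0 otherwise; in the order [a, b, c, d, e, f] the diagonal is [5, 5, 5, 5, 5, 5]. Since every row of L sums to 0, the all-ones vector is in the kernel and 0 is an eigenvalue. The eigenvalues sum to 30, which equals trace(L) = 2|E|. There is one zero in the spectrum, matching the 1 component.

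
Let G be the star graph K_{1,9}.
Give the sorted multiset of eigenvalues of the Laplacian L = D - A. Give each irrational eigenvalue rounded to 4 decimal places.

[0, 1, 1, 1, 1, 1, 1, 1, 1, 10]

The graph has 10 vertices and degree multiset [9, 1, 1, 1, 1, 1, 1, 1, 1, 1]; D is the diagonal matrix of degrees and L = D - A. L is symmetric positive semidefinite, so every eigenvalue is real and nonnegative. The largest eigenvalue, 10, is at most the vertex count 10. There is one zero in the spectrum, matching the 1 component.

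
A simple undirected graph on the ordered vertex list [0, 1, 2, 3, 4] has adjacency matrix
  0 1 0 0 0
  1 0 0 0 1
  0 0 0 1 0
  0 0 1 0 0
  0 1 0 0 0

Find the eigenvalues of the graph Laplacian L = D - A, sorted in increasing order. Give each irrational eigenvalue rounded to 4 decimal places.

With the vertex order [0, 1, 2, 3, 4], the degrees are [1, 2, 1, 1, 1], giving D = diag(1, 2, 1, 1, 1) and L = D - A. The multiplicity of 0 as a Laplacian eigenvalue equals the number of connected components. The 2 zero eigenvalues correspond to the 2 connected components. There are 2 zeros in the spectrum, matching the 2 components. The eigenvalues sum to 6, which equals trace(L) = 2|E|.

[0, 0, 1, 2, 3]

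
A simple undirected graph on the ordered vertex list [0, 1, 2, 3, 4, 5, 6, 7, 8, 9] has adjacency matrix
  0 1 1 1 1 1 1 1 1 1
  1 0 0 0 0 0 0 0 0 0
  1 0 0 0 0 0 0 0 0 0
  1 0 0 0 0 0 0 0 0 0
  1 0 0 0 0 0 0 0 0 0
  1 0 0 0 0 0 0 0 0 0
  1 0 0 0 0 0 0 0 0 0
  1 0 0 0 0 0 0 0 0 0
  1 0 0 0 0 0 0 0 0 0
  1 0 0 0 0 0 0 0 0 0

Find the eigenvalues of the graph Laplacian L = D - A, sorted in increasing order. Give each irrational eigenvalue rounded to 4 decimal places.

With the vertex order [0, 1, 2, 3, 4, 5, 6, 7, 8, 9], the degrees are [9, 1, 1, 1, 1, 1, 1, 1, 1, 1], giving D = diag(9, 1, 1, 1, 1, 1, 1, 1, 1, 1) and L = D - A. L is symmetric positive semidefinite, so every eigenvalue is real and nonnegative. The single zero eigenvalue shows the graph is connected. There is one zero in the spectrum, matching the 1 component. The eigenvalues sum to 18, which equals trace(L) = 2|E|.

[0, 1, 1, 1, 1, 1, 1, 1, 1, 10]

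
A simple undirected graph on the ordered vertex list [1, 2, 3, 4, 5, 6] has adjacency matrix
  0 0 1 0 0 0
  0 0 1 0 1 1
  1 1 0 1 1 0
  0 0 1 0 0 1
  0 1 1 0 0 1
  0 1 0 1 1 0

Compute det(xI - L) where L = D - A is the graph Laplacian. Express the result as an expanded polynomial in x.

x^6 - 16x^5 + 96x^4 - 266x^3 + 332x^2 - 144x

Each diagonal entry of L is the vertex degree and each off-diagonal entry is -1 where an edge is present, 0 otherwise; in the order [1, 2, 3, 4, 5, 6] the diagonal is [1, 3, 4, 2, 3, 3]. L has integer entries, so p(x) = det(xI - L) has integer coefficients. Expanding the determinant yields x^6 - 16x^5 + 96x^4 - 266x^3 + 332x^2 - 144x. The coefficient of x^5 equals -trace(L) = -16, matching the sum of degrees.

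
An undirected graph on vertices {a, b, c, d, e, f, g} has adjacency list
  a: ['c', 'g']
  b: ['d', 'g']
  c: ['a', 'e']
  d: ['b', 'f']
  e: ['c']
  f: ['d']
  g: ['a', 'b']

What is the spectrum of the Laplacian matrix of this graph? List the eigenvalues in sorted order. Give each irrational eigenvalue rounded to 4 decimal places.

Reading degrees in the order [a, b, c, d, e, f, g] gives [2, 2, 2, 2, 1, 1, 2]; set D = diag(2, 2, 2, 2, 1, 1, 2) and form L = D - A. L is symmetric positive semidefinite, so every eigenvalue is real and nonnegative. The largest eigenvalue, 3.8019, is at most the vertex count 7.

[0, 0.1981, 0.7530, 1.5550, 2.4450, 3.2470, 3.8019]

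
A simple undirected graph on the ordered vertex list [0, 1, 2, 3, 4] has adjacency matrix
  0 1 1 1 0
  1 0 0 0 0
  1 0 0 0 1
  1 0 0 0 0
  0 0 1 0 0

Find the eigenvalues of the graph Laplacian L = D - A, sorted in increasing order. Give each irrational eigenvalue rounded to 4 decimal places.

Reading degrees in the order [0, 1, 2, 3, 4] gives [3, 1, 2, 1, 1]; set D = diag(3, 1, 2, 1, 1) and form L = D - A. Diagonalising L (or applying a numerical eigensolver to the 5x5 matrix) gives the spectrum above. The largest eigenvalue, 4.1701, is at most the vertex count 5.

[0, 0.5188, 1, 2.3111, 4.1701]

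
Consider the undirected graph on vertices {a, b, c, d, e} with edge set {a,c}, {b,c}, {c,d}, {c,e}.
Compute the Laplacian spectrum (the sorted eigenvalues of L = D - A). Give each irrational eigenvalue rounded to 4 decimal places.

[0, 1, 1, 1, 5]

Reading degrees in the order [a, b, c, d, e] gives [1, 1, 4, 1, 1]; set D = diag(1, 1, 4, 1, 1) and form L = D - A. Diagonalising L (or applying a numerical eigensolver to the 5x5 matrix) gives the spectrum above. The single zero eigenvalue shows the graph is connected. The eigenvalues sum to 8, which equals trace(L) = 2|E|. There is one zero in the spectrum, matching the 1 component.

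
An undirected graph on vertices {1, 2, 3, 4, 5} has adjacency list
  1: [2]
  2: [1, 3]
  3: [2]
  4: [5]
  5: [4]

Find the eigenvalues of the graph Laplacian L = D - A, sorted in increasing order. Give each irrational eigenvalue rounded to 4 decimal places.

[0, 0, 1, 2, 3]

With the vertex order [1, 2, 3, 4, 5], the degrees are [1, 2, 1, 1, 1], giving D = diag(1, 2, 1, 1, 1) and L = D - A. L is symmetric positive semidefinite, so every eigenvalue is real and nonnegative. The 2 zero eigenvalues correspond to the 2 connected components. The eigenvalues sum to 6, which equals trace(L) = 2|E|.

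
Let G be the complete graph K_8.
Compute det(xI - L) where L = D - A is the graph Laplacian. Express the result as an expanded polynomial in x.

x^8 - 56x^7 + 1344x^6 - 17920x^5 + 143360x^4 - 688128x^3 + 1835008x^2 - 2097152x

The graph has 8 vertices and degree multiset [7, 7, 7, 7, 7, 7, 7, 7]; D is the diagonal matrix of degrees and L = D - A. Computing det(xI - L) by cofactor expansion (or equivalently via sum-over-permutations) gives x^8 - 56x^7 + 1344x^6 - 17920x^5 + 143360x^4 - 688128x^3 + 1835008x^2 - 2097152x. The constant term is 0 because L is singular (the all-ones vector lies in its kernel). The largest eigenvalue, 8, is at most the vertex count 8.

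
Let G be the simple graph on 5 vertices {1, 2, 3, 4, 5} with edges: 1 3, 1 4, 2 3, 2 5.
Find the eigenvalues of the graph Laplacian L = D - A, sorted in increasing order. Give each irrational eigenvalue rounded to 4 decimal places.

Each diagonal entry of L is the vertex degree and each off-diagonal entry is -1 where an edge is present, 0 otherwise; in the order [1, 2, 3, 4, 5] the diagonal is [2, 2, 2, 1, 1]. L is symmetric positive semidefinite, so every eigenvalue is real and nonnegative. The single zero eigenvalue shows the graph is connected. The largest eigenvalue, 3.6180, is at most the vertex count 5.

[0, 0.3820, 1.3820, 2.6180, 3.6180]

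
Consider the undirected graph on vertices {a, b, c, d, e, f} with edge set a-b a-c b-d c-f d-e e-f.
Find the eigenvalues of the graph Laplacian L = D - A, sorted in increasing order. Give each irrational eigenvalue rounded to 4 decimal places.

With the vertex order [a, b, c, d, e, f], the degrees are [2, 2, 2, 2, 2, 2], giving D = diag(2, 2, 2, 2, 2, 2) and L = D - A. The multiplicity of 0 as a Laplacian eigenvalue equals the number of connected components. The single zero eigenvalue shows the graph is connected. By the matrix-tree theorem the graph has (1/6) * product of the nonzero eigenvalues = 6 spanning trees.

[0, 1, 1, 3, 3, 4]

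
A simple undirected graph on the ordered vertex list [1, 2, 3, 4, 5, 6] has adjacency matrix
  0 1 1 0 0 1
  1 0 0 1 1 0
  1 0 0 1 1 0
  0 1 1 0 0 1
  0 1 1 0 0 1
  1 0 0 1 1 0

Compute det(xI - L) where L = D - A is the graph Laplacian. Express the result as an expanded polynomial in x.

With the vertex order [1, 2, 3, 4, 5, 6], the degrees are [3, 3, 3, 3, 3, 3], giving D = diag(3, 3, 3, 3, 3, 3) and L = D - A. Computing det(xI - L) by cofactor expansion (or equivalently via sum-over-permutations) gives x^6 - 18x^5 + 126x^4 - 432x^3 + 729x^2 - 486x. The coefficient of x^5 equals -trace(L) = -18, matching the sum of degrees. The largest eigenvalue, 6, is at most the vertex count 6. The eigenvalues sum to 18, which equals trace(L) = 2|E|.

x^6 - 18x^5 + 126x^4 - 432x^3 + 729x^2 - 486x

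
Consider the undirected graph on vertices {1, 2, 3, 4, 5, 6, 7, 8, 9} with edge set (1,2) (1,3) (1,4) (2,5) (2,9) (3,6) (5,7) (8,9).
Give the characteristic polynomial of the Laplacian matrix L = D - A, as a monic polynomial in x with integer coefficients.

Reading degrees in the order [1, 2, 3, 4, 5, 6, 7, 8, 9] gives [3, 3, 2, 1, 2, 1, 1, 1, 2]; set D = diag(3, 3, 2, 1, 2, 1, 1, 1, 2) and form L = D - A. Computing det(xI - L) by cofactor expansion (or equivalently via sum-over-permutations) gives x^9 - 16x^8 + 103x^7 - 344x^6 + 640x^5 - 662x^4 + 361x^3 - 94x^2 + 9x. The constant term is 0 because L is singular (the all-ones vector lies in its kernel). There is one zero in the spectrum, matching the 1 component.

x^9 - 16x^8 + 103x^7 - 344x^6 + 640x^5 - 662x^4 + 361x^3 - 94x^2 + 9x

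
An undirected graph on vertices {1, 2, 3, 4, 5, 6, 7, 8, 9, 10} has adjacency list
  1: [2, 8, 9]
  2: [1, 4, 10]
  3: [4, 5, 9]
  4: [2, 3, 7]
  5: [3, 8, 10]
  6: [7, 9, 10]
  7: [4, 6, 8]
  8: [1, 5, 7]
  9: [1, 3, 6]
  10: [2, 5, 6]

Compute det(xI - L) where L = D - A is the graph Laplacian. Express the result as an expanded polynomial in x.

x^10 - 30x^9 + 390x^8 - 2880x^7 + 13305x^6 - 39882x^5 + 77640x^4 - 94800x^3 + 66000x^2 - 20000x

With the vertex order [1, 2, 3, 4, 5, 6, 7, 8, 9, 10], the degrees are [3, 3, 3, 3, 3, 3, 3, 3, 3, 3], giving D = diag(3, 3, 3, 3, 3, 3, 3, 3, 3, 3) and L = D - A. Computing det(xI - L) by cofactor expansion (or equivalently via sum-over-permutations) gives x^10 - 30x^9 + 390x^8 - 2880x^7 + 13305x^6 - 39882x^5 + 77640x^4 - 94800x^3 + 66000x^2 - 20000x. Since p(0) = det(-L) = 0, x divides p(x). The eigenvalues sum to 30, which equals trace(L) = 2|E|. There is one zero in the spectrum, matching the 1 component.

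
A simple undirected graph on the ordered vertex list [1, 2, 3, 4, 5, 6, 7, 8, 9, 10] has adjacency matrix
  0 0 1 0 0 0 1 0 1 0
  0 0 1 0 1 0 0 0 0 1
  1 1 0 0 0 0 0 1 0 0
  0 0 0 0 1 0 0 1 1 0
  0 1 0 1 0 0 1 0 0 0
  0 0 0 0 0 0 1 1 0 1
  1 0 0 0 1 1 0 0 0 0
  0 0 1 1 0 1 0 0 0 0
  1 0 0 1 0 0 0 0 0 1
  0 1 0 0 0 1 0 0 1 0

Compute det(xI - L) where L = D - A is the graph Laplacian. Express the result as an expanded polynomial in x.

x^10 - 30x^9 + 390x^8 - 2880x^7 + 13305x^6 - 39882x^5 + 77640x^4 - 94800x^3 + 66000x^2 - 20000x

With the vertex order [1, 2, 3, 4, 5, 6, 7, 8, 9, 10], the degrees are [3, 3, 3, 3, 3, 3, 3, 3, 3, 3], giving D = diag(3, 3, 3, 3, 3, 3, 3, 3, 3, 3) and L = D - A. Computing det(xI - L) by cofactor expansion (or equivalently via sum-over-permutations) gives x^10 - 30x^9 + 390x^8 - 2880x^7 + 13305x^6 - 39882x^5 + 77640x^4 - 94800x^3 + 66000x^2 - 20000x. The constant term is 0 because L is singular (the all-ones vector lies in its kernel). The largest eigenvalue, 5, is at most the vertex count 10.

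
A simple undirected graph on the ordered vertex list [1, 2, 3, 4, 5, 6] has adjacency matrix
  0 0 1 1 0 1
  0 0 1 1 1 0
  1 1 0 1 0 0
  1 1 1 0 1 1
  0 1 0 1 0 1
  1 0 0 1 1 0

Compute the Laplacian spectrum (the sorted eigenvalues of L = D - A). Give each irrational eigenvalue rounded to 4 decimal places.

[0, 2.3820, 2.3820, 4.6180, 4.6180, 6]

Each diagonal entry of L is the vertex degree and each off-diagonal entry is -1 where an edge is present, 0 otherwise; in the order [1, 2, 3, 4, 5, 6] the diagonal is [3, 3, 3, 5, 3, 3]. Since every row of L sums to 0, the all-ones vector is in the kernel and 0 is an eigenvalue. The single zero eigenvalue shows the graph is connected. There is one zero in the spectrum, matching the 1 component.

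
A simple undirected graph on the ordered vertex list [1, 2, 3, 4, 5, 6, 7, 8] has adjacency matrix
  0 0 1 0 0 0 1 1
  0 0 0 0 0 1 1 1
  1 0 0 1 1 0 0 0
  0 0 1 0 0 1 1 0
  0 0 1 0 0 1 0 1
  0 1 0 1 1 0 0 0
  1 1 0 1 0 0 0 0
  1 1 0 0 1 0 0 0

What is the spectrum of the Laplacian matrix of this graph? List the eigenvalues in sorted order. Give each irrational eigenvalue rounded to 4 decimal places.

Reading degrees in the order [1, 2, 3, 4, 5, 6, 7, 8] gives [3, 3, 3, 3, 3, 3, 3, 3]; set D = diag(3, 3, 3, 3, 3, 3, 3, 3) and form L = D - A. Since every row of L sums to 0, the all-ones vector is in the kernel and 0 is an eigenvalue.

[0, 2, 2, 2, 4, 4, 4, 6]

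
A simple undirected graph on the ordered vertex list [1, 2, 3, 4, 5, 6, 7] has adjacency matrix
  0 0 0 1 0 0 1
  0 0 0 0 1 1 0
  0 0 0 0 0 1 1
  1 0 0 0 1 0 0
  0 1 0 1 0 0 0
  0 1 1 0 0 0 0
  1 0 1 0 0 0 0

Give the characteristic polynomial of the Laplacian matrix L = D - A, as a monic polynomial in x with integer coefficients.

With the vertex order [1, 2, 3, 4, 5, 6, 7], the degrees are [2, 2, 2, 2, 2, 2, 2], giving D = diag(2, 2, 2, 2, 2, 2, 2) and L = D - A. L has integer entries, so p(x) = det(xI - L) has integer coefficients. Expanding the determinant yields x^7 - 14x^6 + 77x^5 - 210x^4 + 294x^3 - 196x^2 + 49x. Since p(0) = det(-L) = 0, x divides p(x). The largest eigenvalue, 3.8019, is at most the vertex count 7. By the matrix-tree theorem the graph has (1/7) * product of the nonzero eigenvalues = 7 spanning trees.

x^7 - 14x^6 + 77x^5 - 210x^4 + 294x^3 - 196x^2 + 49x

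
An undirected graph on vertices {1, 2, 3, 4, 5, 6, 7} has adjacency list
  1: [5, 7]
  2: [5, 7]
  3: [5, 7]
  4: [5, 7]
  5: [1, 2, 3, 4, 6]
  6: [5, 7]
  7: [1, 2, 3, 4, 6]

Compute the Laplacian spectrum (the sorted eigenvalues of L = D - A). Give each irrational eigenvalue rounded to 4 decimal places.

With the vertex order [1, 2, 3, 4, 5, 6, 7], the degrees are [2, 2, 2, 2, 5, 2, 5], giving D = diag(2, 2, 2, 2, 5, 2, 5) and L = D - A. L is symmetric positive semidefinite, so every eigenvalue is real and nonnegative. The single zero eigenvalue shows the graph is connected. The largest eigenvalue, 7, is at most the vertex count 7.

[0, 2, 2, 2, 2, 5, 7]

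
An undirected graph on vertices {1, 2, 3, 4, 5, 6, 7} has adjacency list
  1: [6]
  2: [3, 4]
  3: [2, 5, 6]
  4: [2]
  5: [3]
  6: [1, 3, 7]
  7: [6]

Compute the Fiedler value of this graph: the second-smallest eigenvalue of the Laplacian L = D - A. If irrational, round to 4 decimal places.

0.3217

With the vertex order [1, 2, 3, 4, 5, 6, 7], the degrees are [1, 2, 3, 1, 1, 3, 1], giving D = diag(1, 2, 3, 1, 1, 3, 1) and L = D - A. The sorted Laplacian eigenvalues are [0, 0.3217, 0.6802, 1, 2.1397, 3.2297, 4.6287]; the algebraic connectivity is the second entry, 0.3217. By the matrix-tree theorem the graph has (1/7) * product of the nonzero eigenvalues = 1 spanning tree.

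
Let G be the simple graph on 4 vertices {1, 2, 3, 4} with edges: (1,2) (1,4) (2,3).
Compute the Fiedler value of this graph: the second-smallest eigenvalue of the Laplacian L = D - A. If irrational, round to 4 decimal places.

With the vertex order [1, 2, 3, 4], the degrees are [2, 2, 1, 1], giving D = diag(2, 2, 1, 1) and L = D - A. Computing the eigenvalues of L and sorting gives [0, 0.5858, 2, 3.4142]. The Fiedler value lambda_2 = 0.5858 is strictly positive, so the graph is connected. The eigenvalues sum to 6, which equals trace(L) = 2|E|.

0.5858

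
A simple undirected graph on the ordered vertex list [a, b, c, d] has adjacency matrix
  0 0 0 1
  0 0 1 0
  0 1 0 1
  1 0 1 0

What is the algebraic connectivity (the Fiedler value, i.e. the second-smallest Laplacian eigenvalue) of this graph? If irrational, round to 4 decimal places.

Each diagonal entry of L is the vertex degree and each off-diagonal entry is -1 where an edge is present, 0 otherwise; in the order [a, b, c, d] the diagonal is [1, 1, 2, 2]. Computing the eigenvalues of L and sorting gives [0, 0.5858, 2, 3.4142]. The Fiedler value lambda_2 = 0.5858 is strictly positive, so the graph is connected. The eigenvalues sum to 6, which equals trace(L) = 2|E|. The largest eigenvalue, 3.4142, is at most the vertex count 4.

0.5858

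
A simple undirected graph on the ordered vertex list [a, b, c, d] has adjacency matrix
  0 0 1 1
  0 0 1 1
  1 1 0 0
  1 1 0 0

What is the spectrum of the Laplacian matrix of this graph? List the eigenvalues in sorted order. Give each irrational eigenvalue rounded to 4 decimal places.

[0, 2, 2, 4]

Each diagonal entry of L is the vertex degree and each off-diagonal entry is -1 where an edge is present, 0 otherwise; in the order [a, b, c, d] the diagonal is [2, 2, 2, 2]. The multiplicity of 0 as a Laplacian eigenvalue equals the number of connected components. There is one zero in the spectrum, matching the 1 component. The largest eigenvalue, 4, is at most the vertex count 4.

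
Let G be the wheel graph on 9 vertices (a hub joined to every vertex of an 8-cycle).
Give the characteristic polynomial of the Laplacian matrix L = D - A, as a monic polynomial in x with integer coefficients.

The graph has 9 vertices and degree multiset [8, 3, 3, 3, 3, 3, 3, 3, 3]; D is the diagonal matrix of degrees and L = D - A. L has integer entries, so p(x) = det(xI - L) has integer coefficients. Expanding the determinant yields x^9 - 32x^8 + 428x^7 - 3136x^6 + 13786x^5 - 37232x^4 + 60276x^3 - 53424x^2 + 19845x. The coefficient of x^8 equals -trace(L) = -32, matching the sum of degrees. By the matrix-tree theorem the graph has (1/9) * product of the nonzero eigenvalues = 2205 spanning trees.

x^9 - 32x^8 + 428x^7 - 3136x^6 + 13786x^5 - 37232x^4 + 60276x^3 - 53424x^2 + 19845x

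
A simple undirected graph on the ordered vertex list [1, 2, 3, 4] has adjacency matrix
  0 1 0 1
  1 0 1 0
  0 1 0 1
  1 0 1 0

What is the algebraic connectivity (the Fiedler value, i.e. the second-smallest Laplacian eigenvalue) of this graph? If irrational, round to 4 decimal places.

Each diagonal entry of L is the vertex degree and each off-diagonal entry is -1 where an edge is present, 0 otherwise; in the order [1, 2, 3, 4] the diagonal is [2, 2, 2, 2]. The smallest Laplacian eigenvalue is always 0. The next one, lambda_2 = 2, measures how hard the graph is to disconnect: larger values mean better connectivity. The largest eigenvalue, 4, is at most the vertex count 4.

2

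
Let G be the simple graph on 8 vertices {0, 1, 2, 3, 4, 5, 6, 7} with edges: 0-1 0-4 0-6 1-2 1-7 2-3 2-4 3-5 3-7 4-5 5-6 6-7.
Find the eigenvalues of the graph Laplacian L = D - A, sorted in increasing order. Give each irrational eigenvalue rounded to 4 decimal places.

[0, 2, 2, 2, 4, 4, 4, 6]

Each diagonal entry of L is the vertex degree and each off-diagonal entry is -1 where an edge is present, 0 otherwise; in the order [0, 1, 2, 3, 4, 5, 6, 7] the diagonal is [3, 3, 3, 3, 3, 3, 3, 3]. L is symmetric positive semidefinite, so every eigenvalue is real and nonnegative. There is one zero in the spectrum, matching the 1 component. By the matrix-tree theorem the graph has (1/8) * product of the nonzero eigenvalues = 384 spanning trees.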